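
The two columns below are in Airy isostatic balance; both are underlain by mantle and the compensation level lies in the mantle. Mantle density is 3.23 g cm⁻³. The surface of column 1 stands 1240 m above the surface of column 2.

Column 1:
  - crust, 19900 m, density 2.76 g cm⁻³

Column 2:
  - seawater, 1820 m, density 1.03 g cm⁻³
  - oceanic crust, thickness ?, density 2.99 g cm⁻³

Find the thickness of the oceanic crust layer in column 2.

5600 m

Take the compensation level at the base of the deeper column (depth z_c below the surface of column 1) and equate Σ ρ_i t_i down to z_c; mantle fills any gap and the z_c terms cancel.
Column 1: 19900×2.76 + (z_c − 19900)×3.23
Column 2: 1240×0 + 1820×1.03 + x×2.99 + (z_c − 1240 − 1820 − x)×3.23
The z_c×3.23 term appears on both sides and cancels. Collect the known terms of each column as K = Σ(ρt)_known − 3.23 × (depth of known layers): K_1 = 54924 − 3.23×19900 = −9353; K_2 = 1874.6 − 3.23×(1240 + 1820) = −8009.2.
Balance: K_1 = K_2 − x×(3.23 − 2.99), so x = (K_2 − K_1)/(3.23 − 2.99) = 1343.8/0.24 = 5600 m.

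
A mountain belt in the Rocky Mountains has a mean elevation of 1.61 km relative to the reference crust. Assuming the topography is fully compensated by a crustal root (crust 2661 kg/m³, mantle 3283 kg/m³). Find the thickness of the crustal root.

6.89 km

Balancing pressure at the compensation depth: the weight of the topography is balanced by the buoyancy of the root, ρ_c h = (ρ_m − ρ_c) r.
r = h · ρ_c / (ρ_m − ρ_c) = 1.61 km × 2661 / (3283 − 2661) = 6.89 km.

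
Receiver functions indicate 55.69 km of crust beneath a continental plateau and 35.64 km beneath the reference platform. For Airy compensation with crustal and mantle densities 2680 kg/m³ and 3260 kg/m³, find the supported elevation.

Excess crust Δ = 55.69 km − 35.64 km = 20.05 km, split between elevation h and root r with h + r = Δ.
Airy balance ρ_c h = (ρ_m − ρ_c) r gives r = h ρ_c/(ρ_m − ρ_c), so h (1 + ρ_c/(ρ_m − ρ_c)) = Δ, i.e. h = Δ (ρ_m − ρ_c)/ρ_m.
h = 20.05 km × 580/3260 = 3.57 km.

3.57 km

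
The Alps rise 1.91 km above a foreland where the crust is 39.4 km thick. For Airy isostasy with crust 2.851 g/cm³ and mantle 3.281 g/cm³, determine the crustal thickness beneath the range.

54 km

Root depth r = h ρ_c / (ρ_m − ρ_c) = 1.91 km × 2.851 / 0.43 = 12.66 km.
Total thickness = T + h + r = 39.4 km + 1.91 km + 12.66 km = 54 km.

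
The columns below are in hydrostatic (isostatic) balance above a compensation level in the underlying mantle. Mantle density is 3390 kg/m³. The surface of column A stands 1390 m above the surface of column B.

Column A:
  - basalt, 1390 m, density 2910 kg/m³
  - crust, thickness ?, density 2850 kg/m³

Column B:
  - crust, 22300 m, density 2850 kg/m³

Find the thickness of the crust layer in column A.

29800 m

Take the compensation level at the base of the deeper column (depth z_c below the surface of column A) and equate Σ ρ_i t_i down to z_c; mantle fills any gap and the z_c terms cancel.
Column A: 1390×2910 + x×2850 + (z_c − 1390 − x)×3390
Column B: 1390×0 + 22300×2850 + (z_c − 1390 − 22300)×3390
The z_c×3390 term appears on both sides and cancels. Collect the known terms of each column as K = Σ(ρt)_known − 3390 × (depth of known layers): K_A = 4044900 − 3390×1390 = −667200; K_B = 63555000 − 3390×(1390 + 22300) = −16754100.
Balance: K_A − x×(3390 − 2850) = K_B, so x = (K_A − K_B)/(3390 − 2850) = 16086900/540 = 29800 m.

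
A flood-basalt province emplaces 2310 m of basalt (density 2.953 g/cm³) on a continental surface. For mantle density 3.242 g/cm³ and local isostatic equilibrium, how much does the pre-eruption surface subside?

Subaerial loading: s = t ρ_load / ρ_m.
s = 2310 m × 2.953/3.242 = 2100 m.

2100 m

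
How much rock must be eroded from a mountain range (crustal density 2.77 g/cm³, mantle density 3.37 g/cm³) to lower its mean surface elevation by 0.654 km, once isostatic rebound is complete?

3.67 km

Net drop Δ = e − u = e − e ρ_c/ρ_m = e (ρ_m − ρ_c)/ρ_m.
e = Δ ρ_m/(ρ_m − ρ_c) = 0.654 km × 3.37/0.6 = 3.67 km.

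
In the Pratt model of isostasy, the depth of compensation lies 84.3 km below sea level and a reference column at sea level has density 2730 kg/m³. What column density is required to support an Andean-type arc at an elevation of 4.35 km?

Pratt balance: ρ_ref D = ρ (D + h).
ρ = ρ_ref D/(D + h) = 2730 × 84.3 km/(84.3 km + 4.35 km) = 2600 kg/m³.

2600 kg/m³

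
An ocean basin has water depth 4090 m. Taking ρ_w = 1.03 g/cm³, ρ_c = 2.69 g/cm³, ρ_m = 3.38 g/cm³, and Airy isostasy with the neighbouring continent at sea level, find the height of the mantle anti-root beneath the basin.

Balancing pressure at the compensation depth: replacing crust with seawater at the top is compensated by replacing crust with mantle at the base: d (ρ_c − ρ_w) = a (ρ_m − ρ_c).
a = d (ρ_c − ρ_w)/(ρ_m − ρ_c) = 4090 m × 1.66/0.69 = 9840 m.

9840 m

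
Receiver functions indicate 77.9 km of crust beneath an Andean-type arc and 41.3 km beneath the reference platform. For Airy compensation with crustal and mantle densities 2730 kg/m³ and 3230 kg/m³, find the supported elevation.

Excess crust Δ = 77.9 km − 41.3 km = 36.6 km, split between elevation h and root r with h + r = Δ.
Airy balance ρ_c h = (ρ_m − ρ_c) r gives r = h ρ_c/(ρ_m − ρ_c), so h (1 + ρ_c/(ρ_m − ρ_c)) = Δ, i.e. h = Δ (ρ_m − ρ_c)/ρ_m.
h = 36.6 km × 500/3230 = 5.67 km.

5.67 km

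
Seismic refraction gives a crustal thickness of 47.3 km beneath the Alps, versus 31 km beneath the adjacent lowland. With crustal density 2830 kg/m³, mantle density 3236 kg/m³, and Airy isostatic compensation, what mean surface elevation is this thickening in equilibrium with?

2.05 km

Excess crust Δ = 47.3 km − 31 km = 16.3 km, split between elevation h and root r with h + r = Δ.
Airy balance ρ_c h = (ρ_m − ρ_c) r gives r = h ρ_c/(ρ_m − ρ_c), so h (1 + ρ_c/(ρ_m − ρ_c)) = Δ, i.e. h = Δ (ρ_m − ρ_c)/ρ_m.
h = 16.3 km × 406/3236 = 2.05 km.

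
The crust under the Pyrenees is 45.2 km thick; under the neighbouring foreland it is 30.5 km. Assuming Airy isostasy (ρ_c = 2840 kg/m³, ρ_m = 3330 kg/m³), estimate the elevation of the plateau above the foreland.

2.16 km

Excess crust Δ = 45.2 km − 30.5 km = 14.7 km, split between elevation h and root r with h + r = Δ.
Airy balance ρ_c h = (ρ_m − ρ_c) r gives r = h ρ_c/(ρ_m − ρ_c), so h (1 + ρ_c/(ρ_m − ρ_c)) = Δ, i.e. h = Δ (ρ_m − ρ_c)/ρ_m.
h = 14.7 km × 490/3330 = 2.16 km.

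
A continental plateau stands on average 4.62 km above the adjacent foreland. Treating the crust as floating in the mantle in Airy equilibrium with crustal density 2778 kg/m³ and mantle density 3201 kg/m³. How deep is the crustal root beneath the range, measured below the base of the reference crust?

In Airy isostatic equilibrium: the weight of the topography is balanced by the buoyancy of the root, ρ_c h = (ρ_m − ρ_c) r.
r = h · ρ_c / (ρ_m − ρ_c) = 4.62 km × 2778 / (3201 − 2778) = 30.3 km.

30.3 km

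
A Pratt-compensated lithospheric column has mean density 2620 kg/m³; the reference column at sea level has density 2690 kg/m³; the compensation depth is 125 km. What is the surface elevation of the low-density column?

ρ_ref D = ρ (D + h) → h = D (ρ_ref − ρ)/ρ.
h = 125 km × (2690 − 2620)/2620 = 3.34 km.

3.34 km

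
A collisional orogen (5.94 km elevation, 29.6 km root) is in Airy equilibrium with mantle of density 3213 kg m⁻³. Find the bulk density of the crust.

2680 kg m⁻³

ρ_c h = (ρ_m − ρ_c) r → ρ_c (h + r) = ρ_m r → ρ_c = ρ_m r / (h + r).
ρ_c = 3213 × 29.6 km / (5.94 km + 29.6 km) = 2680 kg m⁻³.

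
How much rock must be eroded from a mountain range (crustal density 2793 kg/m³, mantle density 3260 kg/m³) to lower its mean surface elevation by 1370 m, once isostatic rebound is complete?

9560 m

Net drop Δ = e − u = e − e ρ_c/ρ_m = e (ρ_m − ρ_c)/ρ_m.
e = Δ ρ_m/(ρ_m − ρ_c) = 1370 m × 3260/467 = 9560 m.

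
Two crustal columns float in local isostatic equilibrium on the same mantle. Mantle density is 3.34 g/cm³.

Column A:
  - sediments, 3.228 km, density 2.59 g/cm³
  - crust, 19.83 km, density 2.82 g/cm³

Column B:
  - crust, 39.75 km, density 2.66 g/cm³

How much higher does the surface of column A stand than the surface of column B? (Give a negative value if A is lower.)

−4.28 km

For any compensation level in the mantle, the mantle terms cancel and isostasy reduces to e = (Σt_A − Σt_B) − (Σ(ρt)_A − Σ(ρt)_B) / ρ_m.
Σt_A = 23.058 km; Σt_B = 39.75 km; Σ(ρt)_A = 64.28112; Σ(ρt)_B = 105.735 (in km·g/cm³).
e = (23.058 − 39.75) − (64.28112 − 105.735) / 3.34 = −4.28 km.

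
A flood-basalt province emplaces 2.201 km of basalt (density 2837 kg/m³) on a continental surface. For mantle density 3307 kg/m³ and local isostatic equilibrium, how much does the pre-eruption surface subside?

Subaerial loading: s = t ρ_load / ρ_m.
s = 2.201 km × 2837/3307 = 1.89 km.

1.89 km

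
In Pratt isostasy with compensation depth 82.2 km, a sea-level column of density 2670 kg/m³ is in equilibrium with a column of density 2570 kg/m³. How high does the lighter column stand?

ρ_ref D = ρ (D + h) → h = D (ρ_ref − ρ)/ρ.
h = 82.2 km × (2670 − 2570)/2570 = 3.2 km.

3.2 km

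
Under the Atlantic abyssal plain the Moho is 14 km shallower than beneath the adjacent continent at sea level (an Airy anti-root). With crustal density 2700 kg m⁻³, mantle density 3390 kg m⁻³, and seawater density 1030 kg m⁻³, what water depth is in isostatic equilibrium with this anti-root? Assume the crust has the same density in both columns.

Replacing a thickness d of crust by seawater at the top must be balanced by replacing crust with mantle at the base: d (ρ_c − ρ_w) = a (ρ_m − ρ_c).
d = a (ρ_m − ρ_c)/(ρ_c − ρ_w) = 14 km × 690/1670 = 5.78 km.

5.78 km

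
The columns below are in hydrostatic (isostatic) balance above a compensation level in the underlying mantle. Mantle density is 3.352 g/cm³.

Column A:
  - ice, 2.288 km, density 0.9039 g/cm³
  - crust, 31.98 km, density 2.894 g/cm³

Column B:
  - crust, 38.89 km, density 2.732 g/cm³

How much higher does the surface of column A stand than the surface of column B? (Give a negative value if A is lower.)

For any compensation level in the mantle, the mantle terms cancel and isostasy reduces to e = (Σt_A − Σt_B) − (Σ(ρt)_A − Σ(ρt)_B) / ρ_m.
Σt_A = 34.268 km; Σt_B = 38.89 km; Σ(ρt)_A = 94.6182432; Σ(ρt)_B = 106.24748 (in km·g/cm³).
e = (34.268 − 38.89) − (94.6182432 − 106.24748) / 3.352 = −1.15 km.

−1.15 km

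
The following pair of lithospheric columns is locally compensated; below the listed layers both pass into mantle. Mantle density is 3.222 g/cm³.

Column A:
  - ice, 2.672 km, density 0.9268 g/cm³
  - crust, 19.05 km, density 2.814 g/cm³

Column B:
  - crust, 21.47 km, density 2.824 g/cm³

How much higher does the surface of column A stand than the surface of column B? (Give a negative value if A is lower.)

1.66 km

For any compensation level in the mantle, the mantle terms cancel and isostasy reduces to e = (Σt_A − Σt_B) − (Σ(ρt)_A − Σ(ρt)_B) / ρ_m.
Σt_A = 21.722 km; Σt_B = 21.47 km; Σ(ρt)_A = 56.0831096; Σ(ρt)_B = 60.63128 (in km·g/cm³).
e = (21.722 − 21.47) − (56.0831096 − 60.63128) / 3.222 = 1.66 km.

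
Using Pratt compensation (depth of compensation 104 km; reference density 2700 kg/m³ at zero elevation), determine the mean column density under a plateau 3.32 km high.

Pratt balance: ρ_ref D = ρ (D + h).
ρ = ρ_ref D/(D + h) = 2700 × 104 km/(104 km + 3.32 km) = 2620 kg/m³.

2620 kg/m³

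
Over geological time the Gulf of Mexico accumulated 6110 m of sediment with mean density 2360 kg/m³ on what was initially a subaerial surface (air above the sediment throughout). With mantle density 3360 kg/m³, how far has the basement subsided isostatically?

4290 m

Subaerial load: s = t ρ_sed / ρ_m = 6110 m × 2360/3360 = 4290 m.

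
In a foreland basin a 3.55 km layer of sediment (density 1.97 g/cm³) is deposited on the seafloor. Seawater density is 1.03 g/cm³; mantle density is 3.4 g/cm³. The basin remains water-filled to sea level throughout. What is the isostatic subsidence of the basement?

1.41 km

Submarine loading: the sediment displaces seawater, and the subsidence is in turn flooded, so s (ρ_m − ρ_w) = t (ρ_sed − ρ_w).
s = 3.55 km × (1.97 − 1.03) / (3.4 − 1.03) = 1.41 km.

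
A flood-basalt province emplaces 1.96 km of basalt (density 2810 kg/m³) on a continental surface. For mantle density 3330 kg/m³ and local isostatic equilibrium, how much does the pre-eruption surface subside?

1.65 km

Subaerial loading: s = t ρ_load / ρ_m.
s = 1.96 km × 2810/3330 = 1.65 km.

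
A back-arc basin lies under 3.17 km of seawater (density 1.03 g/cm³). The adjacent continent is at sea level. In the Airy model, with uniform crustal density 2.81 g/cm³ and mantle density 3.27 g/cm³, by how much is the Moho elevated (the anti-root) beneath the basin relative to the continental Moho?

12.3 km

Equating mass per unit area of the two columns: replacing crust with seawater at the top is compensated by replacing crust with mantle at the base: d (ρ_c − ρ_w) = a (ρ_m − ρ_c).
a = d (ρ_c − ρ_w)/(ρ_m − ρ_c) = 3.17 km × 1.78/0.46 = 12.3 km.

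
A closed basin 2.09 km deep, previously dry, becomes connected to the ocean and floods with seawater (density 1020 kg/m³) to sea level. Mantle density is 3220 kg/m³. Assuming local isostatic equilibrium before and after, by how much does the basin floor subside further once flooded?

After flooding the water column is d + s deep. Its weight must equal the weight of mantle displaced by the extra subsidence s: (d + s) ρ_w = s ρ_m.
s = d ρ_w / (ρ_m − ρ_w) = 2.09 km × 1020/(3220 − 1020) = 0.969 km.

0.969 km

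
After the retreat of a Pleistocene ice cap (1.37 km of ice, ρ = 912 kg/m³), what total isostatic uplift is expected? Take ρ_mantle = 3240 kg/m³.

0.386 km

Removing the load lets mantle flow back in; uplift u satisfies ρ_ice t = ρ_m u.
u = t ρ_ice/ρ_m = 1.37 km × 912/3240 = 0.386 km.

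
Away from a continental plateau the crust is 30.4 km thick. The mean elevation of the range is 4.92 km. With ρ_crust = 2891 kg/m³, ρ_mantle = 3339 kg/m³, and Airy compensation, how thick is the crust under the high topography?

67.1 km

Root depth r = h ρ_c / (ρ_m − ρ_c) = 4.92 km × 2891 / 448 = 31.75 km.
Total thickness = T + h + r = 30.4 km + 4.92 km + 31.75 km = 67.1 km.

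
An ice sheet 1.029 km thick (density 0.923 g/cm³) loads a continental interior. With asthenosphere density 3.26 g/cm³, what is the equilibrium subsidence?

Balancing pressure at the compensation depth: the ice load ρ_ice t is balanced by mantle displaced below, ρ_m s.
s = t ρ_ice / ρ_m = 1.029 km × 0.923/3.26 = 0.291 km.

0.291 km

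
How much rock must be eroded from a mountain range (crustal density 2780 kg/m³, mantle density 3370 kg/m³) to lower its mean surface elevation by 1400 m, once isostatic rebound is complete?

8000 m

Net drop Δ = e − u = e − e ρ_c/ρ_m = e (ρ_m − ρ_c)/ρ_m.
e = Δ ρ_m/(ρ_m − ρ_c) = 1400 m × 3370/590 = 8000 m.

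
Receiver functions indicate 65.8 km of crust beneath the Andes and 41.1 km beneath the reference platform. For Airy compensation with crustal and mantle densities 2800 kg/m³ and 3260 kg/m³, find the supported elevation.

Excess crust Δ = 65.8 km − 41.1 km = 24.7 km, split between elevation h and root r with h + r = Δ.
Airy balance ρ_c h = (ρ_m − ρ_c) r gives r = h ρ_c/(ρ_m − ρ_c), so h (1 + ρ_c/(ρ_m − ρ_c)) = Δ, i.e. h = Δ (ρ_m − ρ_c)/ρ_m.
h = 24.7 km × 460/3260 = 3.49 km.

3.49 km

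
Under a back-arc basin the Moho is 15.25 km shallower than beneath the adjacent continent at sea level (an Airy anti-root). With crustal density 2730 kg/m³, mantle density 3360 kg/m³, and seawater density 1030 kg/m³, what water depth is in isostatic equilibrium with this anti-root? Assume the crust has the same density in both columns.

Replacing a thickness d of crust by seawater at the top must be balanced by replacing crust with mantle at the base: d (ρ_c − ρ_w) = a (ρ_m − ρ_c).
d = a (ρ_m − ρ_c)/(ρ_c − ρ_w) = 15.25 km × 630/1700 = 5.65 km.

5.65 km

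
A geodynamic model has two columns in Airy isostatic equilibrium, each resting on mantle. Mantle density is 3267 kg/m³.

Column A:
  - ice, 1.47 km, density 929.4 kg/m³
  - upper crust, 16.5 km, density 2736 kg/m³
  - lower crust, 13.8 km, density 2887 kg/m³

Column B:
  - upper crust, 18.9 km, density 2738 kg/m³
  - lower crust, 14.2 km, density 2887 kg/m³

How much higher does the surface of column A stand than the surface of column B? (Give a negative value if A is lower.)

For any compensation level in the mantle, the mantle terms cancel and isostasy reduces to e = (Σt_A − Σt_B) − (Σ(ρt)_A − Σ(ρt)_B) / ρ_m.
Σt_A = 31.77 km; Σt_B = 33.1 km; Σ(ρt)_A = 86350.818; Σ(ρt)_B = 92743.6 (in km·kg/m³).
e = (31.77 − 33.1) − (86350.818 − 92743.6) / 3267 = 0.627 km.

0.627 km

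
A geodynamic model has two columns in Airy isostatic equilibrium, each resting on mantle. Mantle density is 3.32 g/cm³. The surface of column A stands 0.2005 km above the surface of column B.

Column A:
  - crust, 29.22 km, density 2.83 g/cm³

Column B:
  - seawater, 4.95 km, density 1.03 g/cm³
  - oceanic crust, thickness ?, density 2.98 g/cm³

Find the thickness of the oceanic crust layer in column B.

Take the compensation level at the base of the deeper column (depth z_c below the surface of column A) and equate Σ ρ_i t_i down to z_c; mantle fills any gap and the z_c terms cancel.
Column A: 29.22×2.83 + (z_c − 29.22)×3.32
Column B: 0.2005×0 + 4.95×1.03 + x×2.98 + (z_c − 0.2005 − 4.95 − x)×3.32
The z_c×3.32 term appears on both sides and cancels. Collect the known terms of each column as K = Σ(ρt)_known − 3.32 × (depth of known layers): K_A = 82.6926 − 3.32×29.22 = −14.3178; K_B = 5.0985 − 3.32×(0.2005 + 4.95) = −12.00116.
Balance: K_A = K_B − x×(3.32 − 2.98), so x = (K_B − K_A)/(3.32 − 2.98) = 2.31664/0.34 = 6.81 km.

6.81 km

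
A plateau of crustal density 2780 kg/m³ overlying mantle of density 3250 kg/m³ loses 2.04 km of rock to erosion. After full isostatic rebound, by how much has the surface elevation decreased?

0.295 km

Rebound u = e ρ_c/ρ_m = 2.04 km × 2780/3250 = 1.745 km.
Net surface drop = e − u = 2.04 km − 1.745 km = e (ρ_m − ρ_c)/ρ_m = 0.295 km.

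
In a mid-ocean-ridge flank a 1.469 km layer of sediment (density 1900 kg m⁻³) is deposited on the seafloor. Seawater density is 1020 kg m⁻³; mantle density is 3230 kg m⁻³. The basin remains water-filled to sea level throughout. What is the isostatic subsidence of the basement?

0.585 km

Submarine loading: the sediment displaces seawater, and the subsidence is in turn flooded, so s (ρ_m − ρ_w) = t (ρ_sed − ρ_w).
s = 1.469 km × (1900 − 1020) / (3230 − 1020) = 0.585 km.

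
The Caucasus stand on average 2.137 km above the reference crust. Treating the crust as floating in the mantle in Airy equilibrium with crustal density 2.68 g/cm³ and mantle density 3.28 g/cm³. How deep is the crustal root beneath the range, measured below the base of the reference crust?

9.55 km

For local isostatic compensation: the weight of the topography is balanced by the buoyancy of the root, ρ_c h = (ρ_m − ρ_c) r.
r = h · ρ_c / (ρ_m − ρ_c) = 2.137 km × 2.68 / (3.28 − 2.68) = 9.55 km.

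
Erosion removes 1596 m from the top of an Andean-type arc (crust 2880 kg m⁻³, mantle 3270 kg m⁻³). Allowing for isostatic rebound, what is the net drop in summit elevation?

Rebound u = e ρ_c/ρ_m = 1596 m × 2880/3270 = 1406 m.
Net surface drop = e − u = 1596 m − 1406 m = e (ρ_m − ρ_c)/ρ_m = 190 m.

190 m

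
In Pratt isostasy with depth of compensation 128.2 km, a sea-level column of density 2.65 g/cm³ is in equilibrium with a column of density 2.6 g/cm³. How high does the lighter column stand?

ρ_ref D = ρ (D + h) → h = D (ρ_ref − ρ)/ρ.
h = 128.2 km × (2.65 − 2.6)/2.6 = 2.47 km.

2.47 km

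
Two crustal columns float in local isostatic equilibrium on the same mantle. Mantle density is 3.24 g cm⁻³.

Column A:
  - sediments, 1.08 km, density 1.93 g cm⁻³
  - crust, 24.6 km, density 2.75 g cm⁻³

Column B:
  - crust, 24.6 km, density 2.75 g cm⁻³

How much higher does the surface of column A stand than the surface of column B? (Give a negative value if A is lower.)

For any compensation level in the mantle, the mantle terms cancel and isostasy reduces to e = (Σt_A − Σt_B) − (Σ(ρt)_A − Σ(ρt)_B) / ρ_m.
Σt_A = 25.68 km; Σt_B = 24.6 km; Σ(ρt)_A = 69.7344; Σ(ρt)_B = 67.65 (in km·g cm⁻³).
e = (25.68 − 24.6) − (69.7344 − 67.65) / 3.24 = 0.437 km.

0.437 km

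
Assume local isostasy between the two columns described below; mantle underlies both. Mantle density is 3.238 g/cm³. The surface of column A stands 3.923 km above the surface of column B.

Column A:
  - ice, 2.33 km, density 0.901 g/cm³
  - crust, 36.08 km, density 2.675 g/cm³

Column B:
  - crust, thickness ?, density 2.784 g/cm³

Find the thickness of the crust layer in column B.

Take the compensation level at the base of the deeper column (depth z_c below the surface of column A) and equate Σ ρ_i t_i down to z_c; mantle fills any gap and the z_c terms cancel.
Column A: 2.33×0.901 + 36.08×2.675 + (z_c − 38.41)×3.238
Column B: 3.923×0 + x×2.784 + (z_c − 3.923 − 0 − x)×3.238
The z_c×3.238 term appears on both sides and cancels. Collect the known terms of each column as K = Σ(ρt)_known − 3.238 × (depth of known layers): K_A = 98.61333 − 3.238×38.41 = −25.75825; K_B = 0 − 3.238×(3.923 + 0) = −12.702674.
Balance: K_A = K_B − x×(3.238 − 2.784), so x = (K_B − K_A)/(3.238 − 2.784) = 13.0556/0.454 = 28.8 km.

28.8 km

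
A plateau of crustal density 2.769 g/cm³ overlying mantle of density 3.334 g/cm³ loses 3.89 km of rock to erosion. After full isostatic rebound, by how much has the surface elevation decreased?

0.659 km

Rebound u = e ρ_c/ρ_m = 3.89 km × 2.769/3.334 = 3.231 km.
Net surface drop = e − u = 3.89 km − 3.231 km = e (ρ_m − ρ_c)/ρ_m = 0.659 km.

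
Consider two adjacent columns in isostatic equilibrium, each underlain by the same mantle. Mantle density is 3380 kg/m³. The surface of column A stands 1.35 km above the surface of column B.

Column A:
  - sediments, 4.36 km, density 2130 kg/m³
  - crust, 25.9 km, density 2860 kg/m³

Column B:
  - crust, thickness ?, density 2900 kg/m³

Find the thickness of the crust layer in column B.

Take the compensation level at the base of the deeper column (depth z_c below the surface of column A) and equate Σ ρ_i t_i down to z_c; mantle fills any gap and the z_c terms cancel.
Column A: 4.36×2130 + 25.9×2860 + (z_c − 30.26)×3380
Column B: 1.35×0 + x×2900 + (z_c − 1.35 − 0 − x)×3380
The z_c×3380 term appears on both sides and cancels. Collect the known terms of each column as K = Σ(ρt)_known − 3380 × (depth of known layers): K_A = 83360.8 − 3380×30.26 = −18918; K_B = 0 − 3380×(1.35 + 0) = −4563.
Balance: K_A = K_B − x×(3380 − 2900), so x = (K_B − K_A)/(3380 − 2900) = 14355/480 = 29.9 km.

29.9 km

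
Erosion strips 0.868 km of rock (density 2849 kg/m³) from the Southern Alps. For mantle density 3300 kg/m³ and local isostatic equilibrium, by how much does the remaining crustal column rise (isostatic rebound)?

Unloading: uplift u = e ρ_c/ρ_m = 0.868 km × 2849/3300 = 0.749 km.

0.749 km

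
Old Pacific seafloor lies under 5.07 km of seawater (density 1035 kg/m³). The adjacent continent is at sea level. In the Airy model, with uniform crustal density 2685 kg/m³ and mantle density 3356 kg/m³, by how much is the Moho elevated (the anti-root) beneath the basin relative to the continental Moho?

Balancing pressure at the compensation depth: replacing crust with seawater at the top is compensated by replacing crust with mantle at the base: d (ρ_c − ρ_w) = a (ρ_m − ρ_c).
a = d (ρ_c − ρ_w)/(ρ_m − ρ_c) = 5.07 km × 1650/671 = 12.5 km.

12.5 km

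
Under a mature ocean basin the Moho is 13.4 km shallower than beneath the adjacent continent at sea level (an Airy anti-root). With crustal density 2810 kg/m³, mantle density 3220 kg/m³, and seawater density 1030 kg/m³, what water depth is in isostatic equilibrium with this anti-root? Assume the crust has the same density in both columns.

3.09 km

Replacing a thickness d of crust by seawater at the top must be balanced by replacing crust with mantle at the base: d (ρ_c − ρ_w) = a (ρ_m − ρ_c).
d = a (ρ_m − ρ_c)/(ρ_c − ρ_w) = 13.4 km × 410/1780 = 3.09 km.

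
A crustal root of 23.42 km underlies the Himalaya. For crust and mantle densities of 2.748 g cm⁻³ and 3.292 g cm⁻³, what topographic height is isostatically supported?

4.64 km

Isostatic balance requires: ρ_c h = (ρ_m − ρ_c) r.
h = r (ρ_m − ρ_c) / ρ_c = 23.42 km × (3.292 − 2.748) / 2.748 = 4.64 km.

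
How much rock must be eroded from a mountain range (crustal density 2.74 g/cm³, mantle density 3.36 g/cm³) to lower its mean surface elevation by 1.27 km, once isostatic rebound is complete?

6.88 km

Net drop Δ = e − u = e − e ρ_c/ρ_m = e (ρ_m − ρ_c)/ρ_m.
e = Δ ρ_m/(ρ_m − ρ_c) = 1.27 km × 3.36/0.62 = 6.88 km.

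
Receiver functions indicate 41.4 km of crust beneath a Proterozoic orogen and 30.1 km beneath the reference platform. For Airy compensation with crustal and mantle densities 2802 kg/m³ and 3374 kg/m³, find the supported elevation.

Excess crust Δ = 41.4 km − 30.1 km = 11.3 km, split between elevation h and root r with h + r = Δ.
Airy balance ρ_c h = (ρ_m − ρ_c) r gives r = h ρ_c/(ρ_m − ρ_c), so h (1 + ρ_c/(ρ_m − ρ_c)) = Δ, i.e. h = Δ (ρ_m − ρ_c)/ρ_m.
h = 11.3 km × 572/3374 = 1.92 km.

1.92 km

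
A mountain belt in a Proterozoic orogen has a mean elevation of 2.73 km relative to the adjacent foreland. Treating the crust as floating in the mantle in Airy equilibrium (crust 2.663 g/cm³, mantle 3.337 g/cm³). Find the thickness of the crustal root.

By Archimedes' principle applied to the lithosphere: the weight of the topography is balanced by the buoyancy of the root, ρ_c h = (ρ_m − ρ_c) r.
r = h · ρ_c / (ρ_m − ρ_c) = 2.73 km × 2.663 / (3.337 − 2.663) = 10.8 km.

10.8 km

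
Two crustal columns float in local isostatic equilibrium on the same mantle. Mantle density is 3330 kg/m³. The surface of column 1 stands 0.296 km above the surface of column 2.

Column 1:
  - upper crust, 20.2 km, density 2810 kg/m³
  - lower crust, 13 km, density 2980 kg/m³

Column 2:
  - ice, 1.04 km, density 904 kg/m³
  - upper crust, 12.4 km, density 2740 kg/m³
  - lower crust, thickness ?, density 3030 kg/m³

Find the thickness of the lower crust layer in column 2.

Take the compensation level at the base of the deeper column (depth z_c below the surface of column 1) and equate Σ ρ_i t_i down to z_c; mantle fills any gap and the z_c terms cancel.
Column 1: 20.2×2810 + 13×2980 + (z_c − 33.2)×3330
Column 2: 0.296×0 + 1.04×904 + 12.4×2740 + x×3030 + (z_c − 0.296 − 13.44 − x)×3330
The z_c×3330 term appears on both sides and cancels. Collect the known terms of each column as K = Σ(ρt)_known − 3330 × (depth of known layers): K_1 = 95502 − 3330×33.2 = −15054; K_2 = 34916.16 − 3330×(0.296 + 13.44) = −10824.72.
Balance: K_1 = K_2 − x×(3330 − 3030), so x = (K_2 − K_1)/(3330 − 3030) = 4229.28/300 = 14.1 km.

14.1 km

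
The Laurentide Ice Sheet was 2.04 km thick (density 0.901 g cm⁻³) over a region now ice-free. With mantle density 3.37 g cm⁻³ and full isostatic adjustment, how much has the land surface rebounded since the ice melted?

Removing the load lets mantle flow back in; uplift u satisfies ρ_ice t = ρ_m u.
u = t ρ_ice/ρ_m = 2.04 km × 0.901/3.37 = 0.545 km.

0.545 km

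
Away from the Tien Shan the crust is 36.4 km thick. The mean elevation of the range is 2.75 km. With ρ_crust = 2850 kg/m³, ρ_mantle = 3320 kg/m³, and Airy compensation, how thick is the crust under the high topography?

Root depth r = h ρ_c / (ρ_m − ρ_c) = 2.75 km × 2850 / 470 = 16.68 km.
Total thickness = T + h + r = 36.4 km + 2.75 km + 16.68 km = 55.8 km.

55.8 km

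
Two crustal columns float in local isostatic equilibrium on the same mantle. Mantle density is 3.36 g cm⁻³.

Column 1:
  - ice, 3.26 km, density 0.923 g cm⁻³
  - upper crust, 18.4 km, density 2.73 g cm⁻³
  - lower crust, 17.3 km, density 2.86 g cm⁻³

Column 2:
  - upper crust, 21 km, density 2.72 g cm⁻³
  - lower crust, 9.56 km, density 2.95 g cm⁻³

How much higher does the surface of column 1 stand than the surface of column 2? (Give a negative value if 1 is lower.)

3.22 km

For any compensation level in the mantle, the mantle terms cancel and isostasy reduces to e = (Σt_1 − Σt_2) − (Σ(ρt)_1 − Σ(ρt)_2) / ρ_m.
Σt_1 = 38.96 km; Σt_2 = 30.56 km; Σ(ρt)_1 = 102.71898; Σ(ρt)_2 = 85.322 (in km·g cm⁻³).
e = (38.96 − 30.56) − (102.71898 − 85.322) / 3.36 = 3.22 km.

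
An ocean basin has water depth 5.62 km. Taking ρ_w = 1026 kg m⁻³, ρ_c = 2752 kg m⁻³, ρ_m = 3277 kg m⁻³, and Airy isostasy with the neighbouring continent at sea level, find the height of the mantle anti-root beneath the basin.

18.5 km

By Archimedes' principle applied to the lithosphere: replacing crust with seawater at the top is compensated by replacing crust with mantle at the base: d (ρ_c − ρ_w) = a (ρ_m − ρ_c).
a = d (ρ_c − ρ_w)/(ρ_m − ρ_c) = 5.62 km × 1726/525 = 18.5 km.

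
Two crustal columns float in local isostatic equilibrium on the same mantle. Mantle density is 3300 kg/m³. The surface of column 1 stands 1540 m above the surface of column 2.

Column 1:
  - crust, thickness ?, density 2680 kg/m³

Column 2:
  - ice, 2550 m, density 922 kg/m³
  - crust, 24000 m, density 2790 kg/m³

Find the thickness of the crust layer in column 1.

Take the compensation level at the base of the deeper column (depth z_c below the surface of column 1) and equate Σ ρ_i t_i down to z_c; mantle fills any gap and the z_c terms cancel.
Column 1: x×2680 + (z_c − 0 − x)×3300
Column 2: 1540×0 + 2550×922 + 24000×2790 + (z_c − 1540 − 26550)×3300
The z_c×3300 term appears on both sides and cancels. Collect the known terms of each column as K = Σ(ρt)_known − 3300 × (depth of known layers): K_1 = 0 − 3300×0 = 0; K_2 = 69311100 − 3300×(1540 + 26550) = −23385900.
Balance: K_1 − x×(3300 − 2680) = K_2, so x = (K_1 − K_2)/(3300 − 2680) = 23385900/620 = 37700 m.

37700 m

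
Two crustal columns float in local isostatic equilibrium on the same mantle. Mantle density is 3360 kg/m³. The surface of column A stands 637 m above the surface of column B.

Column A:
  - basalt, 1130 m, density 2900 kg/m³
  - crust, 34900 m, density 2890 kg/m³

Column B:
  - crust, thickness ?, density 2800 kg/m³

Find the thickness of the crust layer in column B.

26400 m

Take the compensation level at the base of the deeper column (depth z_c below the surface of column A) and equate Σ ρ_i t_i down to z_c; mantle fills any gap and the z_c terms cancel.
Column A: 1130×2900 + 34900×2890 + (z_c − 36030)×3360
Column B: 637×0 + x×2800 + (z_c − 637 − 0 − x)×3360
The z_c×3360 term appears on both sides and cancels. Collect the known terms of each column as K = Σ(ρt)_known − 3360 × (depth of known layers): K_A = 104138000 − 3360×36030 = −16922800; K_B = 0 − 3360×(637 + 0) = −2140320.
Balance: K_A = K_B − x×(3360 − 2800), so x = (K_B − K_A)/(3360 − 2800) = 14782500/560 = 26400 m.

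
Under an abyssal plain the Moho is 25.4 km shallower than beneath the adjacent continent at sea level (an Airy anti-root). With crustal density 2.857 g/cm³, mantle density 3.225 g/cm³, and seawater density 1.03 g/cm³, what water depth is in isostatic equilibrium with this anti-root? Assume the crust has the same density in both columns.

5.12 km

Replacing a thickness d of crust by seawater at the top must be balanced by replacing crust with mantle at the base: d (ρ_c − ρ_w) = a (ρ_m − ρ_c).
d = a (ρ_m − ρ_c)/(ρ_c − ρ_w) = 25.4 km × 0.368/1.827 = 5.12 km.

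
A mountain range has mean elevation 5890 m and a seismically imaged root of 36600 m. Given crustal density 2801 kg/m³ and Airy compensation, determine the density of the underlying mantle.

3250 kg/m³

Airy balance: ρ_c h = (ρ_m − ρ_c) r → ρ_m = ρ_c (1 + h/r).
ρ_m = 2801 × (1 + 5890 m/36600 m) = 3250 kg/m³.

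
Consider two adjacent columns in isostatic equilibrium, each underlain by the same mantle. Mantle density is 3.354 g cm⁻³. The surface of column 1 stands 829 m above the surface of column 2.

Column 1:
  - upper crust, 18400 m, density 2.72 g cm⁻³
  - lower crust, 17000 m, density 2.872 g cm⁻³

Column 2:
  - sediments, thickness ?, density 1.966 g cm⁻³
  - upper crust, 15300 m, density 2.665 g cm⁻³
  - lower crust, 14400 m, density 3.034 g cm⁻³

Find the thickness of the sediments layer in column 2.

Take the compensation level at the base of the deeper column (depth z_c below the surface of column 1) and equate Σ ρ_i t_i down to z_c; mantle fills any gap and the z_c terms cancel.
Column 1: 18400×2.72 + 17000×2.872 + (z_c − 35400)×3.354
Column 2: 829×0 + x×1.966 + 15300×2.665 + 14400×3.034 + (z_c − 829 − 29700 − x)×3.354
The z_c×3.354 term appears on both sides and cancels. Collect the known terms of each column as K = Σ(ρt)_known − 3.354 × (depth of known layers): K_1 = 98872 − 3.354×35400 = −19859.6; K_2 = 84464.1 − 3.354×(829 + 29700) = −17930.166.
Balance: K_1 = K_2 − x×(3.354 − 1.966), so x = (K_2 − K_1)/(3.354 − 1.966) = 1929.43/1.388 = 1390 m.

1390 m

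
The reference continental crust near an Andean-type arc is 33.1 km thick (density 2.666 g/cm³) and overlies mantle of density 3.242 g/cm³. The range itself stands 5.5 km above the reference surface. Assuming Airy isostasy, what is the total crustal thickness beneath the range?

Root depth r = h ρ_c / (ρ_m − ρ_c) = 5.5 km × 2.666 / 0.576 = 25.46 km.
Total thickness = T + h + r = 33.1 km + 5.5 km + 25.46 km = 64.1 km.

64.1 km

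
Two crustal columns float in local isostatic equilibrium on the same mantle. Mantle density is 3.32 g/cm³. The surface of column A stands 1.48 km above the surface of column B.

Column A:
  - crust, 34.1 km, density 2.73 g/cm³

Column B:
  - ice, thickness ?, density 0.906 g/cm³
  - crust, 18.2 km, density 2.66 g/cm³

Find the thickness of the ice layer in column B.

1.32 km

Take the compensation level at the base of the deeper column (depth z_c below the surface of column A) and equate Σ ρ_i t_i down to z_c; mantle fills any gap and the z_c terms cancel.
Column A: 34.1×2.73 + (z_c − 34.1)×3.32
Column B: 1.48×0 + x×0.906 + 18.2×2.66 + (z_c − 1.48 − 18.2 − x)×3.32
The z_c×3.32 term appears on both sides and cancels. Collect the known terms of each column as K = Σ(ρt)_known − 3.32 × (depth of known layers): K_A = 93.093 − 3.32×34.1 = −20.119; K_B = 48.412 − 3.32×(1.48 + 18.2) = −16.9256.
Balance: K_A = K_B − x×(3.32 − 0.906), so x = (K_B − K_A)/(3.32 − 0.906) = 3.1934/2.414 = 1.32 km.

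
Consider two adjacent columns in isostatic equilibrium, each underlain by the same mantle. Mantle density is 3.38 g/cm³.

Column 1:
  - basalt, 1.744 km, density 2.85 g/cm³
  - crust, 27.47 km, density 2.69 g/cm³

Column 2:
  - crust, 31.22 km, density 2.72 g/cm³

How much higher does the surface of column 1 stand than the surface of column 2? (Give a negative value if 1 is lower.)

For any compensation level in the mantle, the mantle terms cancel and isostasy reduces to e = (Σt_1 − Σt_2) − (Σ(ρt)_1 − Σ(ρt)_2) / ρ_m.
Σt_1 = 29.214 km; Σt_2 = 31.22 km; Σ(ρt)_1 = 78.8647; Σ(ρt)_2 = 84.9184 (in km·g/cm³).
e = (29.214 − 31.22) − (78.8647 − 84.9184) / 3.38 = −0.215 km.

−0.215 km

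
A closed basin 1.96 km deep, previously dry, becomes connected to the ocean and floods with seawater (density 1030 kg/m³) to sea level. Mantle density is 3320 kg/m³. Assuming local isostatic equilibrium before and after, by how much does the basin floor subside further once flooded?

After flooding the water column is d + s deep. Its weight must equal the weight of mantle displaced by the extra subsidence s: (d + s) ρ_w = s ρ_m.
s = d ρ_w / (ρ_m − ρ_w) = 1.96 km × 1030/(3320 − 1030) = 0.882 km.

0.882 km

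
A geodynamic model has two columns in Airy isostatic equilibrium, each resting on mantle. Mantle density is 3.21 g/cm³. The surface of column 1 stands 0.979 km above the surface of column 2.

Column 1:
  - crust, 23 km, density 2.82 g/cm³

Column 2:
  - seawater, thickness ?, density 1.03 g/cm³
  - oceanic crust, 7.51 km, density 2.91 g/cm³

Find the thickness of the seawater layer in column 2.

Take the compensation level at the base of the deeper column (depth z_c below the surface of column 1) and equate Σ ρ_i t_i down to z_c; mantle fills any gap and the z_c terms cancel.
Column 1: 23×2.82 + (z_c − 23)×3.21
Column 2: 0.979×0 + x×1.03 + 7.51×2.91 + (z_c − 0.979 − 7.51 − x)×3.21
The z_c×3.21 term appears on both sides and cancels. Collect the known terms of each column as K = Σ(ρt)_known − 3.21 × (depth of known layers): K_1 = 64.86 − 3.21×23 = −8.97; K_2 = 21.8541 − 3.21×(0.979 + 7.51) = −5.39559.
Balance: K_1 = K_2 − x×(3.21 − 1.03), so x = (K_2 − K_1)/(3.21 − 1.03) = 3.57441/2.18 = 1.64 km.

1.64 km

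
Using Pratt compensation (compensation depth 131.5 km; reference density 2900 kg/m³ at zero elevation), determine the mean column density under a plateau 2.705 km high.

Pratt balance: ρ_ref D = ρ (D + h).
ρ = ρ_ref D/(D + h) = 2900 × 131.5 km/(131.5 km + 2.705 km) = 2840 kg/m³.

2840 kg/m³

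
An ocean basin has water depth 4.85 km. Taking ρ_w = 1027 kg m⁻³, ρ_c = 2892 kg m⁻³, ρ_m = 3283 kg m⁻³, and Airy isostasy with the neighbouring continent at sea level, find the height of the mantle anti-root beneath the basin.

By Archimedes' principle applied to the lithosphere: replacing crust with seawater at the top is compensated by replacing crust with mantle at the base: d (ρ_c − ρ_w) = a (ρ_m − ρ_c).
a = d (ρ_c − ρ_w)/(ρ_m − ρ_c) = 4.85 km × 1865/391 = 23.1 km.

23.1 km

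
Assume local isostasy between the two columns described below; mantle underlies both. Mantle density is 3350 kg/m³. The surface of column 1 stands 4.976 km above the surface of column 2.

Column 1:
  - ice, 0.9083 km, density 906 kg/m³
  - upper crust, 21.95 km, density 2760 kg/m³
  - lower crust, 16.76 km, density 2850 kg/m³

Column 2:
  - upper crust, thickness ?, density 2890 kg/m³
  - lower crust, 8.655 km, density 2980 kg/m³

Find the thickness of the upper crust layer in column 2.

8 km

Take the compensation level at the base of the deeper column (depth z_c below the surface of column 1) and equate Σ ρ_i t_i down to z_c; mantle fills any gap and the z_c terms cancel.
Column 1: 0.9083×906 + 21.95×2760 + 16.76×2850 + (z_c − 39.6183)×3350
Column 2: 4.976×0 + x×2890 + 8.655×2980 + (z_c − 4.976 − 8.655 − x)×3350
The z_c×3350 term appears on both sides and cancels. Collect the known terms of each column as K = Σ(ρt)_known − 3350 × (depth of known layers): K_1 = 109170.92 − 3350×39.6183 = −23550.3852; K_2 = 25791.9 − 3350×(4.976 + 8.655) = −19871.95.
Balance: K_1 = K_2 − x×(3350 − 2890), so x = (K_2 − K_1)/(3350 − 2890) = 3678.44/460 = 8 km.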